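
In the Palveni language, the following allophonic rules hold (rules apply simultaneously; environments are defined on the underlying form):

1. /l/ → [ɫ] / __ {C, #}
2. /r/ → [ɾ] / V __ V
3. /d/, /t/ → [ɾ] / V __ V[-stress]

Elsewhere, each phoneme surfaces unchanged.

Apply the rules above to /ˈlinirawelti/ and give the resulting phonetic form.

/l/ — word-initial; rule 1 does not apply here → [l].
/i/ — not in any rule's target class → [i].
/n/ (between /i/ and /i/): no rule targets it → [n].
/i/ stays [i].
/r/ — between /i/ and /a/, between two vowels — surfaces as [ɾ] (rule 2).
/a/ stays [a].
/w/ (between /a/ and /e/) is unaffected → [w].
/e/ — not in any rule's target class → [e].
/l/ meets the environment for rule 1 (word-finally or immediately before a consonant) → [ɫ].
/t/ — between /l/ and /i/; rule 3 does not apply here → [t].
/i/ (word-final): no rule targets it → [i].

[ˈliniɾaweɫti]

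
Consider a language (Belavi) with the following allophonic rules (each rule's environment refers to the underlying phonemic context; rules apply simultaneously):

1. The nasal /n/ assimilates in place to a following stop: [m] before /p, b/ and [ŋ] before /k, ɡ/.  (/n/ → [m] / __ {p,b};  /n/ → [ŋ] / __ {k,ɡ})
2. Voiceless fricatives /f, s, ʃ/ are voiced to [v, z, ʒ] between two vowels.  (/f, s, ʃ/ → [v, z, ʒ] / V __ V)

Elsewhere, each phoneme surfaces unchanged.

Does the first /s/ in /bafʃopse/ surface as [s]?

Yes

/s/ (between /p/ and /e/): rule 2 targets it, but not between two vowels → unchanged [s].
The actual realization is [s], which matches [s].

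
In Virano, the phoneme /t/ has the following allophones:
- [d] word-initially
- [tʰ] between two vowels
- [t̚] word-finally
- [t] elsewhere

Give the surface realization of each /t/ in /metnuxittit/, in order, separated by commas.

[t], [t], [t], [t̚]

Occurrence 1 (position 3): no conditioning environment matches → elsewhere allophone [t].
Occurrence 2 (position 8): no conditioning environment matches → elsewhere allophone [t].
Occurrence 3 (position 9): no conditioning environment matches → elsewhere allophone [t].
Occurrence 4 (position 11): word-finally → [t̚].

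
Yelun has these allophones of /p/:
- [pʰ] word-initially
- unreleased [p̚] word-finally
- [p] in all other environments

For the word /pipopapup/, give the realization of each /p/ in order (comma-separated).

[pʰ], [p], [p], [p], [p̚]

Occurrence 1 (position 1): word-initially → [pʰ].
Occurrence 2 (position 3): no conditioning environment matches → elsewhere allophone [p].
Occurrence 3 (position 5): no conditioning environment matches → elsewhere allophone [p].
Occurrence 4 (position 7): no conditioning environment matches → elsewhere allophone [p].
Occurrence 5 (position 9): word-finally → [p̚].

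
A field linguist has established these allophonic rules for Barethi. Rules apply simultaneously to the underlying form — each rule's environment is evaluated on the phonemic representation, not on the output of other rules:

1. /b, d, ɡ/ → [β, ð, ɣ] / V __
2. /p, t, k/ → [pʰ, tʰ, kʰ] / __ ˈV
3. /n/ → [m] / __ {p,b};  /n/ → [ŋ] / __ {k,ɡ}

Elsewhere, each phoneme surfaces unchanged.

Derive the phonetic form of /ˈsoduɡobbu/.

[ˈsoðuɣoβbu]

/s/ (word-initial) is unaffected → [s].
/o/ stays [o].
/d/ (between /o/ and /u/) occurs immediately after a vowel → [ð] by rule 1.
/u/ — not in any rule's target class → [u].
/ɡ/ — between /u/ and /o/, immediately after a vowel — surfaces as [ɣ] (rule 1).
/o/ (between /ɡ/ and /b/): no rule targets it → [o].
Rule 1 applies to /b/ (between /o/ and /b/: immediately after a vowel) → [β].
/b/ (between /b/ and /u/) is in the target of rule 1 but the environment (immediately after a vowel) is not met → [b].
/u/ (word-final) is unaffected → [u].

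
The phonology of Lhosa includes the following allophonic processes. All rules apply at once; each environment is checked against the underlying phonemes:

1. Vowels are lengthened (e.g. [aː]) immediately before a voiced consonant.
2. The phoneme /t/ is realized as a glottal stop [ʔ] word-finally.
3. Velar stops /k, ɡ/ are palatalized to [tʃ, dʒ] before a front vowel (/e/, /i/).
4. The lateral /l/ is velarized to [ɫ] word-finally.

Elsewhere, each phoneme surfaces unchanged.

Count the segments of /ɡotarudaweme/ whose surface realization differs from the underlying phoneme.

4

Segments that undergo a rule: /a/ → [aː] (rule 1); /u/ → [uː] (rule 1); /a/ → [aː] (rule 1); /e/ → [eː] (rule 1).
All other segments surface unchanged.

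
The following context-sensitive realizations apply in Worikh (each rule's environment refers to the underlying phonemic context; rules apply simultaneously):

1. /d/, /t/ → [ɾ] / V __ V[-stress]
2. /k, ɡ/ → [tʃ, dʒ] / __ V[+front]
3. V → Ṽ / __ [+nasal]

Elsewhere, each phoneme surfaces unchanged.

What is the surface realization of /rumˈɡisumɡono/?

[rũmˈdʒisũmɡõno]

/u/ (between /r/ and /m/): before a nasal consonant, so rule 3 applies → [ũ].
/ɡ/ — between /m/ and /i/, before a front vowel — surfaces as [dʒ] (rule 2).
/i/ — between /ɡ/ and /s/; rule 3 does not apply here → [i].
/u/ (between /s/ and /m/): before a nasal consonant, so rule 3 applies → [ũ].
/ɡ/ — between /m/ and /o/; rule 2 does not apply here → [ɡ].
/o/ (between /ɡ/ and /n/): before a nasal consonant, so rule 3 applies → [õ].
/o/ — word-final; rule 3 does not apply here → [o].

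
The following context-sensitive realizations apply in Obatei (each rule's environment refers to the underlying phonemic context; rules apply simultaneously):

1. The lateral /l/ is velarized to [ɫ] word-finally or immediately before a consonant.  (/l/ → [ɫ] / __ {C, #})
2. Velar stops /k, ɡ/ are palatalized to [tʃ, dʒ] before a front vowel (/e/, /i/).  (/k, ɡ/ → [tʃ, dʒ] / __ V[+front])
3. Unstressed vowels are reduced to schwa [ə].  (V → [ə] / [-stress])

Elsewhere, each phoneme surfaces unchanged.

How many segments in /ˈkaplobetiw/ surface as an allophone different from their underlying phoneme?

3

Segments that undergo a rule: /o/ → [ə] (rule 3); /e/ → [ə] (rule 3); /i/ → [ə] (rule 3).
All other segments surface unchanged.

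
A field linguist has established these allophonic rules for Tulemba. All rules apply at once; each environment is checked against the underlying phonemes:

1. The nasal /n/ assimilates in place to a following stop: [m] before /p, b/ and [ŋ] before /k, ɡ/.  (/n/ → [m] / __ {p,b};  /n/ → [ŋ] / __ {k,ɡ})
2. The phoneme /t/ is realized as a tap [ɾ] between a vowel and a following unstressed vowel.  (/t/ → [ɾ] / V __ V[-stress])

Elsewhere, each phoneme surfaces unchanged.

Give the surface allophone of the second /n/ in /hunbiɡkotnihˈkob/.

/n/ (between /t/ and /i/) is in the target of rule 1 but the environment (before a labial or velar stop) is not met → [n].

[n]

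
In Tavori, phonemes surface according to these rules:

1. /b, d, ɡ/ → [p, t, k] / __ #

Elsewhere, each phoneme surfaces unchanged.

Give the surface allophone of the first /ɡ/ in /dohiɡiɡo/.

[ɡ]

/ɡ/ (between /i/ and /i/) is in the target of rule 1 but the environment (word-finally) is not met → [ɡ].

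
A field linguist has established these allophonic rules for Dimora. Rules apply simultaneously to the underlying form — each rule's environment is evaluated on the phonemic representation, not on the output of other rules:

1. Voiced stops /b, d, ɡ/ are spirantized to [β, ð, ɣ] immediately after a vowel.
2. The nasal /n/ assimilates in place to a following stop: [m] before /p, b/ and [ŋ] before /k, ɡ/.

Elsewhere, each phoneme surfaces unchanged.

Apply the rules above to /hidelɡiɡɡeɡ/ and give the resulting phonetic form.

/h/ (word-initial): no rule targets it → [h].
/i/ (between /h/ and /d/) is unaffected → [i].
/d/ — between /i/ and /e/, immediately after a vowel — surfaces as [ð] (rule 1).
/e/ (between /d/ and /l/): no rule targets it → [e].
/l/ (between /e/ and /ɡ/): no rule targets it → [l].
/ɡ/ (between /l/ and /i/): rule 1 targets it, but not immediately after a vowel → unchanged [ɡ].
/i/ — not in any rule's target class → [i].
/ɡ/ (between /i/ and /ɡ/) occurs immediately after a vowel → [ɣ] by rule 1.
/ɡ/ (between /ɡ/ and /e/) fails the environment for rule 1, so it stays [ɡ].
/e/ stays [e].
/ɡ/ (word-final): immediately after a vowel, so rule 1 applies → [ɣ].

[hiðelɡiɣɡeɣ]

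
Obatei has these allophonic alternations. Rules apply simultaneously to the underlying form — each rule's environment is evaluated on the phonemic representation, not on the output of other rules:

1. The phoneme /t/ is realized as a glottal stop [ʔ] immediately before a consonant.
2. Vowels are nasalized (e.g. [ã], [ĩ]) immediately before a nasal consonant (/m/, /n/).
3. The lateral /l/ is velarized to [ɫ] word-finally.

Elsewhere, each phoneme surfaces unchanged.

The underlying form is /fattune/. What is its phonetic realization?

/f/ stays [f].
/a/ (between /f/ and /t/): rule 2 targets it, but not before a nasal consonant → unchanged [a].
/t/ — between /a/ and /t/, immediately before a consonant — surfaces as [ʔ] (rule 1).
/t/ (between /t/ and /u/): rule 1 targets it, but not immediately before a consonant → unchanged [t].
/u/ (between /t/ and /n/) occurs before a nasal consonant → [ũ] by rule 2.
/n/ (between /u/ and /e/) is unaffected → [n].
/e/ (word-final): rule 2 targets it, but not before a nasal consonant → unchanged [e].

[faʔtũne]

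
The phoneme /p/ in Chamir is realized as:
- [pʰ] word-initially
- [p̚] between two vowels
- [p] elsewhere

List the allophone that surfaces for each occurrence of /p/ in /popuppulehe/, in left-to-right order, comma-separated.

[pʰ], [p̚], [p], [p]

Occurrence 1 (position 1): word-initially → [pʰ].
Occurrence 2 (position 3): between two vowels → [p̚].
Occurrence 3 (position 5): no conditioning environment matches → elsewhere allophone [p].
Occurrence 4 (position 6): no conditioning environment matches → elsewhere allophone [p].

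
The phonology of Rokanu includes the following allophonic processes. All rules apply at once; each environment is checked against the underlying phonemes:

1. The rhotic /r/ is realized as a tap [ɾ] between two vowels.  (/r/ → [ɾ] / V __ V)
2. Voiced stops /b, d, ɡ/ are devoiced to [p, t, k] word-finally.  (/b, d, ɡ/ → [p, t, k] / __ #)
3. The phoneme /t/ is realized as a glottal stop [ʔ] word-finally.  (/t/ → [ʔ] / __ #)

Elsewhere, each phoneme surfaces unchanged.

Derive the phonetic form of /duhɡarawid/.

/d/ (word-initial): rule 2 targets it, but not word-finally → unchanged [d].
/u/ — not in any rule's target class → [u].
/h/ stays [h].
/ɡ/ (between /h/ and /a/) is in the target of rule 2 but the environment (word-finally) is not met → [ɡ].
/a/ — not in any rule's target class → [a].
/r/ meets the environment for rule 1 (between two vowels) → [ɾ].
/a/ — not in any rule's target class → [a].
/w/ — not in any rule's target class → [w].
/i/ — not in any rule's target class → [i].
/d/ — word-final, word-finally — surfaces as [t] (rule 2).

[duhɡaɾawit]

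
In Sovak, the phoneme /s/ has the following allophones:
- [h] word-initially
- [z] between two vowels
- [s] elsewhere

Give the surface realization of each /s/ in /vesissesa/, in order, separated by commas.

[z], [s], [s], [z]

Occurrence 1 (position 3): between two vowels → [z].
Occurrence 2 (position 5): no conditioning environment matches → elsewhere allophone [s].
Occurrence 3 (position 6): no conditioning environment matches → elsewhere allophone [s].
Occurrence 4 (position 8): between two vowels → [z].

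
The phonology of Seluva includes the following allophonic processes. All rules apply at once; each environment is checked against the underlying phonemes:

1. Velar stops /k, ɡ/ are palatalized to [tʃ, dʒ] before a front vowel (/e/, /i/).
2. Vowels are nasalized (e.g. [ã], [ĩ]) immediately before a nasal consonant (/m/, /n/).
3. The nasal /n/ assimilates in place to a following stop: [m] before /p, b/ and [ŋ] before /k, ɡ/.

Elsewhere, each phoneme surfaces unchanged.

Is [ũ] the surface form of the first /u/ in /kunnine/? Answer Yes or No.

Yes

/u/ (between /k/ and /n/) occurs before a nasal consonant → [ũ] by rule 2.
The actual realization is [ũ], which matches [ũ].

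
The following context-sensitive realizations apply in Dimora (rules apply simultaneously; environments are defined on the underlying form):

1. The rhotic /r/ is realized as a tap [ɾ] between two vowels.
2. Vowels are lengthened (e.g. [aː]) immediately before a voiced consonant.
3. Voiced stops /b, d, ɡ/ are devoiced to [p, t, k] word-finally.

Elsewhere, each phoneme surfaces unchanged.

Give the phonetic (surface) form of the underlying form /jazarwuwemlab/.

[jaːzaːrwuːweːmlaːp]

/j/ stays [j].
/a/ meets the environment for rule 2 (before a voiced consonant) → [aː].
/z/ — not in any rule's target class → [z].
/a/ (between /z/ and /r/) occurs before a voiced consonant → [aː] by rule 2.
/r/ (between /a/ and /w/) fails the environment for rule 1, so it stays [r].
/w/ — not in any rule's target class → [w].
/u/ meets the environment for rule 2 (before a voiced consonant) → [uː].
/w/ (between /u/ and /e/): no rule targets it → [w].
/e/ (between /w/ and /m/): before a voiced consonant, so rule 2 applies → [eː].
/m/ (between /e/ and /l/): no rule targets it → [m].
/l/ (between /m/ and /a/): no rule targets it → [l].
/a/ — between /l/ and /b/, before a voiced consonant — surfaces as [aː] (rule 2).
Rule 3 applies to /b/ (word-final: word-finally) → [p].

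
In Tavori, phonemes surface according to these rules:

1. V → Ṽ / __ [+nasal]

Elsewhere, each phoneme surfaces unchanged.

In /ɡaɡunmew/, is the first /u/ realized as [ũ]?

/u/ — between /ɡ/ and /n/, before a nasal consonant — surfaces as [ũ] (rule 1).
The actual realization is [ũ], which matches [ũ].

Yes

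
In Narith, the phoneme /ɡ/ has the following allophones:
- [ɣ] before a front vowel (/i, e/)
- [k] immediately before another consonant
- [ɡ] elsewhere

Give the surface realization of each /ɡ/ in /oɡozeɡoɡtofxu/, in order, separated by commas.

[ɡ], [ɡ], [k]

Occurrence 1 (position 2): no conditioning environment matches → elsewhere allophone [ɡ].
Occurrence 2 (position 6): no conditioning environment matches → elsewhere allophone [ɡ].
Occurrence 3 (position 8): immediately before another consonant → [k].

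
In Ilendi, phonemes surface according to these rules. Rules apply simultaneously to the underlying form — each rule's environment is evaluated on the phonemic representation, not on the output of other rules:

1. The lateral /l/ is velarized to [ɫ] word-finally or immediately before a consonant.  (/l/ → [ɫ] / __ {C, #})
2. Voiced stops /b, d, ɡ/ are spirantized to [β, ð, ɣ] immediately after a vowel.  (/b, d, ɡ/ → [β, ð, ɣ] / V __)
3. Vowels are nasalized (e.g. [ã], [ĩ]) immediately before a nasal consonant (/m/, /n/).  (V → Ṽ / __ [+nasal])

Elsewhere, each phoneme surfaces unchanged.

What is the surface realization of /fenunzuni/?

[fẽnũnzũni]

/f/ (word-initial): no rule targets it → [f].
/e/ (between /f/ and /n/): before a nasal consonant, so rule 3 applies → [ẽ].
/n/ — not in any rule's target class → [n].
/u/ — between /n/ and /n/, before a nasal consonant — surfaces as [ũ] (rule 3).
/n/ — not in any rule's target class → [n].
/z/ stays [z].
/u/ — between /z/ and /n/, before a nasal consonant — surfaces as [ũ] (rule 3).
/n/ (between /u/ and /i/) is unaffected → [n].
/i/ (word-final) is in the target of rule 3 but the environment (before a nasal consonant) is not met → [i].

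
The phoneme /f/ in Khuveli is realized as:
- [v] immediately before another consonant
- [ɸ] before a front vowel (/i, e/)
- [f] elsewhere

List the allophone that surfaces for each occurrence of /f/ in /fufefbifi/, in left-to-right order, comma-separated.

[f], [ɸ], [v], [ɸ]

Occurrence 1 (position 1): no conditioning environment matches → elsewhere allophone [f].
Occurrence 2 (position 3): before a front vowel (/i, e/) → [ɸ].
Occurrence 3 (position 5): immediately before another consonant → [v].
Occurrence 4 (position 8): before a front vowel (/i, e/) → [ɸ].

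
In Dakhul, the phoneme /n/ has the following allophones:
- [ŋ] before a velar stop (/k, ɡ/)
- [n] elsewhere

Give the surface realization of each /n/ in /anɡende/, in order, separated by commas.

Occurrence 1 (position 2): before a velar stop → [ŋ].
Occurrence 2 (position 5): no conditioning environment matches → elsewhere allophone [n].

[ŋ], [n]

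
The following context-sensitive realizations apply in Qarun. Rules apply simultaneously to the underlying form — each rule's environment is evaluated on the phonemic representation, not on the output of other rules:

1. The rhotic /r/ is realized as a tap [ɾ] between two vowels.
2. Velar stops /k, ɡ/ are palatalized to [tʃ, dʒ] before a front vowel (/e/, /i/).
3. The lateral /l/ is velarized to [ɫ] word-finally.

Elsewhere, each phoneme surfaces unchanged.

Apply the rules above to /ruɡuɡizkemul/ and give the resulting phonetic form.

/r/ (word-initial): rule 1 targets it, but not between two vowels → unchanged [r].
/ɡ/ — between /u/ and /u/; rule 2 does not apply here → [ɡ].
Rule 2 applies to /ɡ/ (between /u/ and /i/: before a front vowel) → [dʒ].
/k/ — between /z/ and /e/, before a front vowel — surfaces as [tʃ] (rule 2).
/l/ meets the environment for rule 3 (word-finally) → [ɫ].

[ruɡudʒiztʃemuɫ]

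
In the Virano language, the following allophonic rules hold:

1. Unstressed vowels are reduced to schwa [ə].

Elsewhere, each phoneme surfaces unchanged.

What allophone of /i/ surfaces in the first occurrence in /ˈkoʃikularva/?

[ə]

/i/ (between /ʃ/ and /k/) occurs in an unstressed syllable → [ə] by rule 1.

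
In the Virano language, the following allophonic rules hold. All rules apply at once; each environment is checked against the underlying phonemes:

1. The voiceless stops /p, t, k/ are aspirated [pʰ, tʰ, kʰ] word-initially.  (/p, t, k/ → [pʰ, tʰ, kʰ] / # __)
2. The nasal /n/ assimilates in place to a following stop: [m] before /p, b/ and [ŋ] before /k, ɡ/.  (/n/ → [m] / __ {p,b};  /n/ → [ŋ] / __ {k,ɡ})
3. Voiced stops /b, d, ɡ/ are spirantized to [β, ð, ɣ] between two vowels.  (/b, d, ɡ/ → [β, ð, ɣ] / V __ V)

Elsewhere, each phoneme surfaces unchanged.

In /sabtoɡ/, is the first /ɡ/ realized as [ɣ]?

/ɡ/ (word-final) fails the environment for rule 3, so it stays [ɡ].
The actual realization is [ɡ], not [ɣ].

No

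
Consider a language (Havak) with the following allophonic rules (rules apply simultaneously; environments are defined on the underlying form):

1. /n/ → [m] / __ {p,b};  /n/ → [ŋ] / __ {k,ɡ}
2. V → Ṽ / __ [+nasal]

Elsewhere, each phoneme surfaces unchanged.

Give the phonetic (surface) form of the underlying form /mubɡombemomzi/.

/m/ (word-initial): no rule targets it → [m].
/u/ (between /m/ and /b/): rule 2 targets it, but not before a nasal consonant → unchanged [u].
/b/ stays [b].
/ɡ/ (between /b/ and /o/) is unaffected → [ɡ].
/o/ (between /ɡ/ and /m/): before a nasal consonant, so rule 2 applies → [õ].
/m/ (between /o/ and /b/): no rule targets it → [m].
/b/ (between /m/ and /e/) is unaffected → [b].
/e/ (between /b/ and /m/): before a nasal consonant, so rule 2 applies → [ẽ].
/m/ — not in any rule's target class → [m].
Rule 2 applies to /o/ (between /m/ and /m/: before a nasal consonant) → [õ].
/m/ — not in any rule's target class → [m].
/z/ (between /m/ and /i/) is unaffected → [z].
/i/ (word-final) fails the environment for rule 2, so it stays [i].

[mubɡõmbẽmõmzi]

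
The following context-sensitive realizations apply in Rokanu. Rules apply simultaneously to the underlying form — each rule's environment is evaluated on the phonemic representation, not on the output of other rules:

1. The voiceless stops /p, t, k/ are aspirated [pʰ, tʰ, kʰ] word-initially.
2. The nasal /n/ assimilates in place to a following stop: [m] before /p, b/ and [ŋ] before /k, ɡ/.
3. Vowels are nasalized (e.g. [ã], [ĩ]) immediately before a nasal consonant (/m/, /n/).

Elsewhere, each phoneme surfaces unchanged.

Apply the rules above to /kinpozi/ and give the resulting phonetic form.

[kʰĩmpozi]

/k/ (word-initial) occurs word-initially → [kʰ] by rule 1.
/i/ (between /k/ and /n/) occurs before a nasal consonant → [ĩ] by rule 3.
/n/ (between /i/ and /p/): before a labial or velar stop, so rule 2 applies → [m].
/p/ (between /n/ and /o/) fails the environment for rule 1, so it stays [p].
/o/ — between /p/ and /z/; rule 3 does not apply here → [o].
/i/ (word-final): rule 3 targets it, but not before a nasal consonant → unchanged [i].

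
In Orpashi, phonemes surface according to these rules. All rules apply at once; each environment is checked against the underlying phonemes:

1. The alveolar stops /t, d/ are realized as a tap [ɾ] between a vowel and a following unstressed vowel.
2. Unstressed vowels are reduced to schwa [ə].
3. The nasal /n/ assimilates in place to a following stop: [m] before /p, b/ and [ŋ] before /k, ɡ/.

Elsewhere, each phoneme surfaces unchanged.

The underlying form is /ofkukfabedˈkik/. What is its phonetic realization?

/o/ (word-initial) occurs in an unstressed syllable → [ə] by rule 2.
/f/ stays [f].
/k/ (between /f/ and /u/): no rule targets it → [k].
/u/ (between /k/ and /k/): in an unstressed syllable, so rule 2 applies → [ə].
/k/ — not in any rule's target class → [k].
/f/ (between /k/ and /a/) is unaffected → [f].
/a/ (between /f/ and /b/) occurs in an unstressed syllable → [ə] by rule 2.
/b/ (between /a/ and /e/) is unaffected → [b].
/e/ meets the environment for rule 2 (in an unstressed syllable) → [ə].
/d/ (between /e/ and /k/) fails the environment for rule 1, so it stays [d].
/k/ stays [k].
/i/ (between /k/ and /k/) is in the target of rule 2 but the environment (in an unstressed syllable) is not met → [i].
/k/ (word-final) is unaffected → [k].

[əfkəkfəbədˈkik]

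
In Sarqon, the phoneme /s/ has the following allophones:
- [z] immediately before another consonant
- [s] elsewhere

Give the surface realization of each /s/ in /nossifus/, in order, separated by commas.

[z], [s], [s]

Occurrence 1 (position 3): immediately before another consonant → [z].
Occurrence 2 (position 4): no conditioning environment matches → elsewhere allophone [s].
Occurrence 3 (position 8): no conditioning environment matches → elsewhere allophone [s].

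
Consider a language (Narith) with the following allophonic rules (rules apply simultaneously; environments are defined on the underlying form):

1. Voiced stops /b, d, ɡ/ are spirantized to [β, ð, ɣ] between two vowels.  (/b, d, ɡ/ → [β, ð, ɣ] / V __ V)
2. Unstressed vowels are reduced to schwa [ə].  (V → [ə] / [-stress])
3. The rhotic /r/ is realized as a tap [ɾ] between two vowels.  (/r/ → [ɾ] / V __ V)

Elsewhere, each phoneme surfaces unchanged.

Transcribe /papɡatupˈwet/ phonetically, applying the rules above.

[pəpɡətəpˈwet]

/p/ stays [p].
/a/ — between /p/ and /p/, in an unstressed syllable — surfaces as [ə] (rule 2).
/p/ (between /a/ and /ɡ/): no rule targets it → [p].
/ɡ/ (between /p/ and /a/) is in the target of rule 1 but the environment (between two vowels) is not met → [ɡ].
Rule 2 applies to /a/ (between /ɡ/ and /t/: in an unstressed syllable) → [ə].
/t/ — not in any rule's target class → [t].
Rule 2 applies to /u/ (between /t/ and /p/: in an unstressed syllable) → [ə].
/p/ (between /u/ and /w/): no rule targets it → [p].
/w/ — not in any rule's target class → [w].
/e/ — between /w/ and /t/; rule 2 does not apply here → [e].
/t/ — not in any rule's target class → [t].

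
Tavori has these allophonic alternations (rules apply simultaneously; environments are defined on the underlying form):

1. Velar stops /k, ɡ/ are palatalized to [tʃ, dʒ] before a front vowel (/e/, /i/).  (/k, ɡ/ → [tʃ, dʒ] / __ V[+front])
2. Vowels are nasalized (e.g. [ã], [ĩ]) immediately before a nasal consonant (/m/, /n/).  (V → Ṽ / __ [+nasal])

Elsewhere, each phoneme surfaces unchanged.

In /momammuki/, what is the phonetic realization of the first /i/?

/i/ (word-final): rule 2 targets it, but not before a nasal consonant → unchanged [i].

[i]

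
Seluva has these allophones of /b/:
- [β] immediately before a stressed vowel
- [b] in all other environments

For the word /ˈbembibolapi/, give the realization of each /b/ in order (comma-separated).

[β], [b], [b]

Occurrence 1 (position 1): immediately before a stressed vowel → [β].
Occurrence 2 (position 4): no conditioning environment matches → elsewhere allophone [b].
Occurrence 3 (position 6): no conditioning environment matches → elsewhere allophone [b].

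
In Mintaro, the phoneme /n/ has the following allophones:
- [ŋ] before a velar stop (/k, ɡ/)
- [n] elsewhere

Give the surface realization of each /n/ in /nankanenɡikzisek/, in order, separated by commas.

Occurrence 1 (position 1): no conditioning environment matches → elsewhere allophone [n].
Occurrence 2 (position 3): before a velar stop → [ŋ].
Occurrence 3 (position 6): no conditioning environment matches → elsewhere allophone [n].
Occurrence 4 (position 8): before a velar stop → [ŋ].

[n], [ŋ], [n], [ŋ]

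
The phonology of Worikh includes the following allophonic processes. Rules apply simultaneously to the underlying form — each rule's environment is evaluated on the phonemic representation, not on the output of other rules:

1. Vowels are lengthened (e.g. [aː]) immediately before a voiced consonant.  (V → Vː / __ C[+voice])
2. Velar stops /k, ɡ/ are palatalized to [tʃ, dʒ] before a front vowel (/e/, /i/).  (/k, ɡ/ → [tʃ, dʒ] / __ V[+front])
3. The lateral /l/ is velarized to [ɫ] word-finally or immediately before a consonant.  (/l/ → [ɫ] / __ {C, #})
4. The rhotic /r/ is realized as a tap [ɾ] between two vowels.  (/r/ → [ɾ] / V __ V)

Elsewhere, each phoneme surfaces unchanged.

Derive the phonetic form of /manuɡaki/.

/a/ meets the environment for rule 1 (before a voiced consonant) → [aː].
/u/ meets the environment for rule 1 (before a voiced consonant) → [uː].
/ɡ/ (between /u/ and /a/): rule 2 targets it, but not before a front vowel → unchanged [ɡ].
/a/ (between /ɡ/ and /k/) fails the environment for rule 1, so it stays [a].
/k/ (between /a/ and /i/): before a front vowel, so rule 2 applies → [tʃ].
/i/ (word-final) is in the target of rule 1 but the environment (before a voiced consonant) is not met → [i].

[maːnuːɡatʃi]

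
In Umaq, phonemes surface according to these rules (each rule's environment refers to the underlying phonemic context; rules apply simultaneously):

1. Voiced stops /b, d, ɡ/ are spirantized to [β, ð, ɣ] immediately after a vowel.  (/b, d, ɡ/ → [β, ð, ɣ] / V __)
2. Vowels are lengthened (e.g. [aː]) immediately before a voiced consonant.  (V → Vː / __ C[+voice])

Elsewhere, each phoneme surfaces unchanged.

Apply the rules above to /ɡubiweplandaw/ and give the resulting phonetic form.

/ɡ/ (word-initial): rule 1 targets it, but not immediately after a vowel → unchanged [ɡ].
/u/ — between /ɡ/ and /b/, before a voiced consonant — surfaces as [uː] (rule 2).
Rule 1 applies to /b/ (between /u/ and /i/: immediately after a vowel) → [β].
/i/ meets the environment for rule 2 (before a voiced consonant) → [iː].
/w/ — not in any rule's target class → [w].
/e/ (between /w/ and /p/) fails the environment for rule 2, so it stays [e].
/p/ stays [p].
/l/ (between /p/ and /a/): no rule targets it → [l].
/a/ — between /l/ and /n/, before a voiced consonant — surfaces as [aː] (rule 2).
/n/ (between /a/ and /d/) is unaffected → [n].
/d/ (between /n/ and /a/): rule 1 targets it, but not immediately after a vowel → unchanged [d].
/a/ (between /d/ and /w/) occurs before a voiced consonant → [aː] by rule 2.
/w/ stays [w].

[ɡuːβiːweplaːndaːw]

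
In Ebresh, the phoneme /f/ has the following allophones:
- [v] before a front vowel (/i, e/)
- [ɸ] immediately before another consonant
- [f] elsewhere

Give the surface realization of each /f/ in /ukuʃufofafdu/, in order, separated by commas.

[f], [f], [ɸ]

Occurrence 1 (position 6): no conditioning environment matches → elsewhere allophone [f].
Occurrence 2 (position 8): no conditioning environment matches → elsewhere allophone [f].
Occurrence 3 (position 10): immediately before another consonant → [ɸ].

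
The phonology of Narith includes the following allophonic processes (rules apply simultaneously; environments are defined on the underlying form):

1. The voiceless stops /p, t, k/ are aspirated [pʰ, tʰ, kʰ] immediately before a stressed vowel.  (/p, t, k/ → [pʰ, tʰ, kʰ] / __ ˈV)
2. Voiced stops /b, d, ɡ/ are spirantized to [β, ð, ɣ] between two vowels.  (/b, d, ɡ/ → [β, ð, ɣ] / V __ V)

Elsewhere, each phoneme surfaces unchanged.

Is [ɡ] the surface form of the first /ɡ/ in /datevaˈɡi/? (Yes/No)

No

/ɡ/ (between /a/ and /i/): between two vowels, so rule 2 applies → [ɣ].
The actual realization is [ɣ], not [ɡ].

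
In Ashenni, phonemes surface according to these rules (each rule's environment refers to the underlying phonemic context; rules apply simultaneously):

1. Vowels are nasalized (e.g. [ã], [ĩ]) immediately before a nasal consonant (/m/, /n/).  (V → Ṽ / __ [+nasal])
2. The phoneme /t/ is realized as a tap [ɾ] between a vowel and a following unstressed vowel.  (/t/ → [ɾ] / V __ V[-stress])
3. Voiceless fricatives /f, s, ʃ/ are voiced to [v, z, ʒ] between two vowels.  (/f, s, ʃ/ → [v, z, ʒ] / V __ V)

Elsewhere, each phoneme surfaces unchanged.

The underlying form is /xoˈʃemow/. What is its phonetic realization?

[xoˈʒẽmow]

/x/ (word-initial): no rule targets it → [x].
/o/ (between /x/ and /ʃ/) is in the target of rule 1 but the environment (before a nasal consonant) is not met → [o].
/ʃ/ (between /o/ and /e/): between two vowels, so rule 3 applies → [ʒ].
/e/ (between /ʃ/ and /m/): before a nasal consonant, so rule 1 applies → [ẽ].
/m/ (between /e/ and /o/): no rule targets it → [m].
/o/ (between /m/ and /w/): rule 1 targets it, but not before a nasal consonant → unchanged [o].
/w/ (word-final): no rule targets it → [w].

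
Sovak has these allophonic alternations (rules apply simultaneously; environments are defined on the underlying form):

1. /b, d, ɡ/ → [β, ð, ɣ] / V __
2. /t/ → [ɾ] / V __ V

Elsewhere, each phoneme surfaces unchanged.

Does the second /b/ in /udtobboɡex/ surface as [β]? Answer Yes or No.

/b/ — between /b/ and /o/; rule 1 does not apply here → [b].
The actual realization is [b], not [β].

No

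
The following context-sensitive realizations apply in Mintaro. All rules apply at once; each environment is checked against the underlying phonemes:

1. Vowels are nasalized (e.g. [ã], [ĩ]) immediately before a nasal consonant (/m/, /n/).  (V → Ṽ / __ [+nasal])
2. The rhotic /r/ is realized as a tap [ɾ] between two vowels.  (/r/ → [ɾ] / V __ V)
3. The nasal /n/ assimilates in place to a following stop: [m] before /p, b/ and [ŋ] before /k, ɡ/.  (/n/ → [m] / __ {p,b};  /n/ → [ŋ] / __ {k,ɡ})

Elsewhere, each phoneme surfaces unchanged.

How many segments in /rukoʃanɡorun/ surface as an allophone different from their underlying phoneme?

4

Segments that undergo a rule: /a/ → [ã] (rule 1); /n/ → [ŋ] (rule 3); /r/ → [ɾ] (rule 2); /u/ → [ũ] (rule 1).
All other segments surface unchanged.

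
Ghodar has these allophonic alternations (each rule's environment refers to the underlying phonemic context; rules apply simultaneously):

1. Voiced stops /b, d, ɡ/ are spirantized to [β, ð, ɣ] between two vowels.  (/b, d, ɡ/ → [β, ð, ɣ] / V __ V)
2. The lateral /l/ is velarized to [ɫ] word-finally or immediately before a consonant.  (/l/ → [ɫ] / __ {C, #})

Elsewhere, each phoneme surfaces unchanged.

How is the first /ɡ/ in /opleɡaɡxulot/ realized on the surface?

[ɣ]

/ɡ/ meets the environment for rule 1 (between two vowels) → [ɣ].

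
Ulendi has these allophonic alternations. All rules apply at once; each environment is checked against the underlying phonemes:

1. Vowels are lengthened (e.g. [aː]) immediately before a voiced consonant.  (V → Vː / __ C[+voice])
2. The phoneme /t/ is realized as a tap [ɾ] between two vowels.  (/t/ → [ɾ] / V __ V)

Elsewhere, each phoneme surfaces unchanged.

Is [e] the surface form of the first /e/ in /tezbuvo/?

No

/e/ (between /t/ and /z/) occurs before a voiced consonant → [eː] by rule 1.
The actual realization is [eː], not [e].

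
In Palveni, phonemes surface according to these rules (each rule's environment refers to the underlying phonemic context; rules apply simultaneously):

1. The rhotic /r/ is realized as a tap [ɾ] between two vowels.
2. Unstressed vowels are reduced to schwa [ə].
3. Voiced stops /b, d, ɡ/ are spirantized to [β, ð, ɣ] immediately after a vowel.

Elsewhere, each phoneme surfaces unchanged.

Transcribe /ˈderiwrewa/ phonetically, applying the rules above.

/d/ (word-initial) fails the environment for rule 3, so it stays [d].
/e/ (between /d/ and /r/): rule 2 targets it, but not in an unstressed syllable → unchanged [e].
Rule 1 applies to /r/ (between /e/ and /i/: between two vowels) → [ɾ].
Rule 2 applies to /i/ (between /r/ and /w/: in an unstressed syllable) → [ə].
/w/ stays [w].
/r/ — between /w/ and /e/; rule 1 does not apply here → [r].
Rule 2 applies to /e/ (between /r/ and /w/: in an unstressed syllable) → [ə].
/w/ — not in any rule's target class → [w].
/a/ — word-final, in an unstressed syllable — surfaces as [ə] (rule 2).

[ˈdeɾəwrəwə]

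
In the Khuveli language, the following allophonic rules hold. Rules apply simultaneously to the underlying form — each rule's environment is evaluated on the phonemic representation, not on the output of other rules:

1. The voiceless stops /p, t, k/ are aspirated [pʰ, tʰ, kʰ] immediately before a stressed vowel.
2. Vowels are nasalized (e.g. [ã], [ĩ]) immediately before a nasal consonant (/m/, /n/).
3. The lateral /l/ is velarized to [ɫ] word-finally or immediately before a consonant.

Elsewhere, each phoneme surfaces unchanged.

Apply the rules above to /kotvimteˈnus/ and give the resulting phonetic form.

/k/ — word-initial; rule 1 does not apply here → [k].
/o/ (between /k/ and /t/) is in the target of rule 2 but the environment (before a nasal consonant) is not met → [o].
/t/ (between /o/ and /v/) fails the environment for rule 1, so it stays [t].
/i/ (between /v/ and /m/) occurs before a nasal consonant → [ĩ] by rule 2.
/t/ (between /m/ and /e/): rule 1 targets it, but not immediately before a stressed vowel → unchanged [t].
/e/ (between /t/ and /n/) occurs before a nasal consonant → [ẽ] by rule 2.
/u/ (between /n/ and /s/) is in the target of rule 2 but the environment (before a nasal consonant) is not met → [u].

[kotvĩmtẽˈnus]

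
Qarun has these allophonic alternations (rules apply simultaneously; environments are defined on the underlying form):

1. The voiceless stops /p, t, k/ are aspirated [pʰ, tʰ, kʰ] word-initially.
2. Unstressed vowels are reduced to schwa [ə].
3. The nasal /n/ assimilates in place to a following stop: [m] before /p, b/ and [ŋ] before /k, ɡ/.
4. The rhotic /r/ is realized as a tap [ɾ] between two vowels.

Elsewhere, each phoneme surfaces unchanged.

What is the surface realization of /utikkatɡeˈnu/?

/u/ (word-initial): in an unstressed syllable, so rule 2 applies → [ə].
/t/ (between /u/ and /i/): rule 1 targets it, but not word-initially → unchanged [t].
Rule 2 applies to /i/ (between /t/ and /k/: in an unstressed syllable) → [ə].
/k/ — between /i/ and /k/; rule 1 does not apply here → [k].
/k/ (between /k/ and /a/): rule 1 targets it, but not word-initially → unchanged [k].
/a/ — between /k/ and /t/, in an unstressed syllable — surfaces as [ə] (rule 2).
/t/ (between /a/ and /ɡ/) is in the target of rule 1 but the environment (word-initially) is not met → [t].
/e/ (between /ɡ/ and /n/): in an unstressed syllable, so rule 2 applies → [ə].
/n/ — between /e/ and /u/; rule 3 does not apply here → [n].
/u/ (word-final) is in the target of rule 2 but the environment (in an unstressed syllable) is not met → [u].

[ətəkkətɡəˈnu]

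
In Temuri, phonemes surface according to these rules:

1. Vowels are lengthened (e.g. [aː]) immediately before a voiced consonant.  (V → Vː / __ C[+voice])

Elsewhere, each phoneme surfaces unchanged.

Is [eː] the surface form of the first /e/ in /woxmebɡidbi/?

Yes

Rule 1 applies to /e/ (between /m/ and /b/: before a voiced consonant) → [eː].
The actual realization is [eː], which matches [eː].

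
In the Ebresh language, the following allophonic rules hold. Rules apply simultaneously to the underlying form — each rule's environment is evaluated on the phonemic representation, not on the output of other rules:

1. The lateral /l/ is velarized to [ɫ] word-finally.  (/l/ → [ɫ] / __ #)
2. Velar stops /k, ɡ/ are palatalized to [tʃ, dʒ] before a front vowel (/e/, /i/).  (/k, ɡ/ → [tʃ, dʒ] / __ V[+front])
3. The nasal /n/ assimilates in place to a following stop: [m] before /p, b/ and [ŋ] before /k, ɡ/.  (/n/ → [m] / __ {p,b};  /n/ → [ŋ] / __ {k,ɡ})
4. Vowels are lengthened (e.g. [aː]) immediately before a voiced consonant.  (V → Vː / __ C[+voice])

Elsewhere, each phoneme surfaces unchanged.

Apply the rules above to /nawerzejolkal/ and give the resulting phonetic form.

/n/ — word-initial; rule 3 does not apply here → [n].
Rule 4 applies to /a/ (between /n/ and /w/: before a voiced consonant) → [aː].
/w/ (between /a/ and /e/) is unaffected → [w].
/e/ — between /w/ and /r/, before a voiced consonant — surfaces as [eː] (rule 4).
/r/ — not in any rule's target class → [r].
/z/ (between /r/ and /e/) is unaffected → [z].
/e/ (between /z/ and /j/): before a voiced consonant, so rule 4 applies → [eː].
/j/ stays [j].
/o/ (between /j/ and /l/) occurs before a voiced consonant → [oː] by rule 4.
/l/ (between /o/ and /k/) fails the environment for rule 1, so it stays [l].
/k/ (between /l/ and /a/) is in the target of rule 2 but the environment (before a front vowel) is not met → [k].
/a/ (between /k/ and /l/): before a voiced consonant, so rule 4 applies → [aː].
/l/ meets the environment for rule 1 (word-finally) → [ɫ].

[naːweːrzeːjoːlkaːɫ]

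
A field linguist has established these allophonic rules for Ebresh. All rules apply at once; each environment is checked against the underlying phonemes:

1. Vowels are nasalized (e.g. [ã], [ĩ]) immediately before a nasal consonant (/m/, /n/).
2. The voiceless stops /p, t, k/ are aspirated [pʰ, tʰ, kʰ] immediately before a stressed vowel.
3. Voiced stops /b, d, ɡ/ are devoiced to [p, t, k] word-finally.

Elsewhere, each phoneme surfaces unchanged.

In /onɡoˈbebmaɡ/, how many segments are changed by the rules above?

Segments that undergo a rule: /o/ → [õ] (rule 1); /ɡ/ → [k] (rule 3).
All other segments surface unchanged.

2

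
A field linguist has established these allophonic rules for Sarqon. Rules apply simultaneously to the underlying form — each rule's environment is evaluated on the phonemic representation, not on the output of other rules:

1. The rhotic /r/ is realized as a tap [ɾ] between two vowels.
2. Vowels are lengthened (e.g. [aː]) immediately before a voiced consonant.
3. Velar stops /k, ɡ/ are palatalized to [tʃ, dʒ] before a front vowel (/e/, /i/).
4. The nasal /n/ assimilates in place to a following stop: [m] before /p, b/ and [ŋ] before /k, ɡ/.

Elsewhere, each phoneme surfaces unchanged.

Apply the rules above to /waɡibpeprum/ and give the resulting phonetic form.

/w/ — not in any rule's target class → [w].
/a/ (between /w/ and /ɡ/): before a voiced consonant, so rule 2 applies → [aː].
/ɡ/ — between /a/ and /i/, before a front vowel — surfaces as [dʒ] (rule 3).
/i/ — between /ɡ/ and /b/, before a voiced consonant — surfaces as [iː] (rule 2).
/b/ stays [b].
/p/ stays [p].
/e/ — between /p/ and /p/; rule 2 does not apply here → [e].
/p/ (between /e/ and /r/): no rule targets it → [p].
/r/ (between /p/ and /u/): rule 1 targets it, but not between two vowels → unchanged [r].
/u/ (between /r/ and /m/): before a voiced consonant, so rule 2 applies → [uː].
/m/ stays [m].

[waːdʒiːbpepruːm]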